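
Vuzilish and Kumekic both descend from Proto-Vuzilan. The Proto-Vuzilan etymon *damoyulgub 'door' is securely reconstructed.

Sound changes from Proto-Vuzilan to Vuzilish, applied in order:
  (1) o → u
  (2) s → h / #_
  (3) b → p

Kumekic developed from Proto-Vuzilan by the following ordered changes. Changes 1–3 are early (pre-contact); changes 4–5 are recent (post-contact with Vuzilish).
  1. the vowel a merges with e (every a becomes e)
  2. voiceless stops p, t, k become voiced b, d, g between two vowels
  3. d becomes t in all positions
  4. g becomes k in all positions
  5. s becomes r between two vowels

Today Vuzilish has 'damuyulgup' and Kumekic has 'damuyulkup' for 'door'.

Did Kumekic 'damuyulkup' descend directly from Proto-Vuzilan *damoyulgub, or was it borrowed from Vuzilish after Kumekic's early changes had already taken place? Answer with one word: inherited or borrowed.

If inherited, *damoyulgub would pass through all of Kumekic's changes:
Kumekic: *damoyulgub > demoyulgub > temoyulgub > temoyulkub  (by vowel merger, unconditioned shift, unconditioned shift)
If borrowed from Vuzilish 'damuyulgup' after the early changes, it would undergo only the recent ones:
  rule 4 (unconditioned shift): damuyulgup → damuyulkup
  rule 5 (rhotacism): no change (damuyulkup)
  ⇒ as a loan: damuyulkup
Kumekic 'damuyulkup' matches the loan outcome 'damuyulkup', not the inherited 'temoyulkub' — it skipped the early Kumekic changes, so it was borrowed from Vuzilish.

borrowed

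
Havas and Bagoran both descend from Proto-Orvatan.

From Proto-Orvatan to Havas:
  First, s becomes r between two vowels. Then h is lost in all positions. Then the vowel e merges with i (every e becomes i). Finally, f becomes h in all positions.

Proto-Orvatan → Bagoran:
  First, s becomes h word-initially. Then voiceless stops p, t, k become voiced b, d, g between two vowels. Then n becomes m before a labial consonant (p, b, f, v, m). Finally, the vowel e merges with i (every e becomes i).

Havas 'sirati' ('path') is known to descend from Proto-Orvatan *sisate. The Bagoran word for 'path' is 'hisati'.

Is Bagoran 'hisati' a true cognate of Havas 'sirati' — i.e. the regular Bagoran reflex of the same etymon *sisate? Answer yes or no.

no

Derive the expected Bagoran reflex of *sisate:
Bagoran: start from *sisate.
  rule 1 (debuccalisation): sisate → hisate
  rule 2 (intervocalic voicing): hisate → hisade
  rule 3: no change — hisade
  rule 4 (vowel merger): hisade → hisadi
  ⇒ Bagoran hisadi
The regular Bagoran reflex would be 'hisadi', but the attested form is 'hisati'. The correspondence is irregular, so they are not cognates (the Bagoran form has a different source).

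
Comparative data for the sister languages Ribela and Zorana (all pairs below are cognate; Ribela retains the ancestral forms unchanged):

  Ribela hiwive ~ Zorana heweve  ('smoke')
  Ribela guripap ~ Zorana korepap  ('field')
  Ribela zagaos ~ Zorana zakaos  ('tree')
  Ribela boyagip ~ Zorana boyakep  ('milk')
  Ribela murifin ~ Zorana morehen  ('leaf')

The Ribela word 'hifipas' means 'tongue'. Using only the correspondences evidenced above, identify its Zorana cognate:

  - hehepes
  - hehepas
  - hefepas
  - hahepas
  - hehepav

hehepas

murifin ~ morehen — Ribela i corresponds to Zorana e after a consonant, before a labial obstruent.
murifin ~ morehen — Ribela f corresponds to Zorana h between vowels (before a front vowel).
guripap ~ korepap, boyagip ~ boyakep — Ribela i corresponds to Zorana e after a consonant, before a labial obstruent.
Applying these to Ribela 'hifipas':
  hifipas → hefipas   (i→e after a consonant, before a labial obstruent)
  hefipas → hehipas   (f→h between vowels (before a front vowel))
  hehipas → hehepas   (i→e after a consonant, before a labial obstruent)
So the Zorana cognate is 'hehepas'.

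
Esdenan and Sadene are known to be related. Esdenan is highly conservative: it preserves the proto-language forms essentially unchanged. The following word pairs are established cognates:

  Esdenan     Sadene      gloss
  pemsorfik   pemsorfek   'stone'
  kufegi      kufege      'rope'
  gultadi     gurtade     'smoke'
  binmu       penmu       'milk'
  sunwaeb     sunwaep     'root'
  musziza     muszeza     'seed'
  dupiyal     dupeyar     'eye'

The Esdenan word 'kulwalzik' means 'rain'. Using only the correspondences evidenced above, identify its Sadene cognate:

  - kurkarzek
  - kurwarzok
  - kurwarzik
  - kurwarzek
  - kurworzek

gultadi ~ gurtade — Esdenan l corresponds to Sadene r after a vowel, before a consonant other than r, m, n, p, b, f, v.
pemsorfik ~ pemsorfek, musziza ~ muszeza — Esdenan i corresponds to Sadene e after a consonant, before a consonant other than r, m, n, p, b, f, v.
Applying these to Esdenan 'kulwalzik':
  kulwalzik → kurwalzik   (l→r after a vowel, before a consonant other than r, m, n, p, b, f, v)
  kurwalzik → kurwarzik   (l→r after a vowel, before a consonant other than r, m, n, p, b, f, v)
  kurwarzik → kurwarzek   (i→e after a consonant, before a consonant other than r, m, n, p, b, f, v)
So the Sadene cognate is 'kurwarzek'.

kurwarzek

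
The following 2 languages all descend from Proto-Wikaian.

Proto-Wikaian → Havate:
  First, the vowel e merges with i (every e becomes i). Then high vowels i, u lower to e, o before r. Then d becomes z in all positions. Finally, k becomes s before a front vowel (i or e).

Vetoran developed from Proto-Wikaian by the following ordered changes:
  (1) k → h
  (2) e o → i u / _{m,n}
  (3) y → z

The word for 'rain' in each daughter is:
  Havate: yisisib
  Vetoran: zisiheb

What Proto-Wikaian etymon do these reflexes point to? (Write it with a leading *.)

Position 5: Havate has s, Vetoran has h. Taking the neighbouring segments as reconstructed: Havate s could go back to *k or *s; Vetoran h could go back to *k or *h — the one source consistent with every daughter is *k.
Position 1: Havate has y, Vetoran has z. Havate preserves y here (none of its changes turn any other segment into y), so the proto-segment is *y.
Position 6: Havate has i, Vetoran has e. Vetoran preserves e here (none of its changes turn any other segment into e), so the proto-segment is *e.
This points to *yisikeb. Verify forward in each daughter:
Havate: *yisikeb
  yisikeb → yisikib   [vowel merger]
  yisikib (rule 2 does not apply)
  yisikib (rule 3 does not apply)
  yisikib → yisisib   [palatalisation]
  giving Havate yisisib.
Vetoran: start from *yisikeb.
  rule 1 (unconditioned shift): yisikeb → yisiheb
  rule 2: no change — yisiheb
  rule 3 (unconditioned shift): yisiheb → zisiheb
  ⇒ Vetoran zisiheb
No other proto-form is consistent with every reflex, so the reconstruction is *yisikeb.

*yisikeb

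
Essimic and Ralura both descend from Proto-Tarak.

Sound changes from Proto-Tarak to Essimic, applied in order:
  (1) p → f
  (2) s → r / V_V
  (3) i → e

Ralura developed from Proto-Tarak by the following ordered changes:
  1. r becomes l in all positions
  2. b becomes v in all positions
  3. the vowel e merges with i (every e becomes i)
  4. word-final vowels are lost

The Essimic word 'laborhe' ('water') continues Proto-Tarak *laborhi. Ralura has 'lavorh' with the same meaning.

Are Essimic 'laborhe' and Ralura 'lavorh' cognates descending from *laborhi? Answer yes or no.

no

Derive the expected Ralura reflex of *laborhi:
Ralura: *laborhi > labolhi > lavolhi > lavolh  (by unconditioned shift, unconditioned shift, apocope)
The regular Ralura reflex would be 'lavolh', but the attested form is 'lavorh'. The correspondence is irregular, so they are not cognates (the Ralura form has a different source).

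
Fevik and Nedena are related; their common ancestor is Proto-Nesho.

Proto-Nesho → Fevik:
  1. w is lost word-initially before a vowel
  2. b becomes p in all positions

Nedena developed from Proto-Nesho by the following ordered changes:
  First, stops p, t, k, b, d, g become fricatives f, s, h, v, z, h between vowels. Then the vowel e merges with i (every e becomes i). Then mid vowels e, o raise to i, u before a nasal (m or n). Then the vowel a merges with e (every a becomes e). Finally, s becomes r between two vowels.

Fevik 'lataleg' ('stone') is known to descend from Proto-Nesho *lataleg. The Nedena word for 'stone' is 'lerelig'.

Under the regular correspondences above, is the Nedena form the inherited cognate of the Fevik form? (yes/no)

Derive the expected Nedena reflex of *lataleg:
Nedena: *lataleg > lasaleg > lasalig > leselig > lerelig  (by intervocalic lenition, vowel merger, vowel merger, rhotacism)
Nedena 'lerelig' matches the regular reflex exactly, so the pair is cognate.

yes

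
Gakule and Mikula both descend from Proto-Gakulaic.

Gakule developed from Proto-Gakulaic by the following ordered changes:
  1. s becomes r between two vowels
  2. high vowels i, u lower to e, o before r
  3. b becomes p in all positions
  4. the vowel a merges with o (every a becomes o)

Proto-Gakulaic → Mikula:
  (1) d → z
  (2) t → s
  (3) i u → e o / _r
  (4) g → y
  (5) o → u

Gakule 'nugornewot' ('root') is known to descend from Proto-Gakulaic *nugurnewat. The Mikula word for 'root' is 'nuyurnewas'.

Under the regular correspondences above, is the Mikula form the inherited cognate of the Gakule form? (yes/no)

Derive the expected Mikula reflex of *nugurnewat:
Mikula: *nugurnewat
  nugurnewat (rule 1 does not apply)
  nugurnewat → nugurnewas   [unconditioned shift]
  nugurnewas → nugornewas   [pre-rhotic lowering]
  nugornewas → nuyornewas   [unconditioned shift]
  nuyornewas → nuyurnewas   [vowel merger]
  giving Mikula nuyurnewas.
Mikula 'nuyurnewas' matches the regular reflex exactly, so the pair is cognate.

yes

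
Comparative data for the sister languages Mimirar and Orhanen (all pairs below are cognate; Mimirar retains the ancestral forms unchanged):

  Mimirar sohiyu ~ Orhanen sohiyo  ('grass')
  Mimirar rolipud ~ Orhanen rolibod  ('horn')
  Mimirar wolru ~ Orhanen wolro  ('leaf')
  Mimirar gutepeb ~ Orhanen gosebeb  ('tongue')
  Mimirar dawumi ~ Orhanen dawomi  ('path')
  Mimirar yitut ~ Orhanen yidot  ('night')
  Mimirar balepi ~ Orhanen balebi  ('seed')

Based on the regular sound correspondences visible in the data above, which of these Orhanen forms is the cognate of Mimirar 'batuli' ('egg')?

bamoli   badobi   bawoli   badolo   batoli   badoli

badoli

yitut ~ yidot — Mimirar t corresponds to Orhanen d between vowels (before a back vowel).
rolipud ~ rolibod, gutepeb ~ gosebeb — Mimirar u corresponds to Orhanen o after a consonant, before a consonant other than r, m, n, p, b, f, v.
Applying these to Mimirar 'batuli':
  batuli → baduli   (t→d between vowels (before a back vowel))
  baduli → badoli   (u→o after a consonant, before a consonant other than r, m, n, p, b, f, v)
So the Orhanen cognate is 'badoli'.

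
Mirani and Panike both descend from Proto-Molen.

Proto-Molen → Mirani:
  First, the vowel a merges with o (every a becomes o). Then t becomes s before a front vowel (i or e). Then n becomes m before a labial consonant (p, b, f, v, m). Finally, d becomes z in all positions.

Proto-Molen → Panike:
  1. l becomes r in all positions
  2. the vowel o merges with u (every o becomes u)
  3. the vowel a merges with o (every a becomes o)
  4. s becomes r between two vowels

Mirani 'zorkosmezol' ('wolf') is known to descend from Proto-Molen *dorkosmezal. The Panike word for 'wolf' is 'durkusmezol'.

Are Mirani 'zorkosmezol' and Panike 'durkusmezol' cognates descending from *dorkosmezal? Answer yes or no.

Derive the expected Panike reflex of *dorkosmezal:
Panike: *dorkosmezal > dorkosmezar > durkusmezar > durkusmezor  (by unconditioned shift, vowel merger, vowel merger)
The regular Panike reflex would be 'durkusmezor', but the attested form is 'durkusmezol'. The correspondence is irregular, so they are not cognates (the Panike form has a different source).

no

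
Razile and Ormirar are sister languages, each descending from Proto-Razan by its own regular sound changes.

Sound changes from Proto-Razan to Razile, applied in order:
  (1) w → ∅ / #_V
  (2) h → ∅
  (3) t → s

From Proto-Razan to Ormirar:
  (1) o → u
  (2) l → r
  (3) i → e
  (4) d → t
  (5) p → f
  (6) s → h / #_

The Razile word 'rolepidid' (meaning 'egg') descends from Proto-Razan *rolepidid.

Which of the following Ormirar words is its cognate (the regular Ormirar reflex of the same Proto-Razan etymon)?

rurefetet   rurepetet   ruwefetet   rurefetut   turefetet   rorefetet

Ormirar: *rolepidid
  rolepidid → rulepidid   [vowel merger]
  rulepidid → rurepidid   [unconditioned shift]
  rurepidid → rurepeded   [vowel merger]
  rurepeded → rurepetet   [unconditioned shift]
  rurepetet → rurefetet   [unconditioned shift]
  rurefetet (rule 6 does not apply)
  giving Ormirar rurefetet.
The other candidates each miss or misapply at least one Ormirar change.

rurefetet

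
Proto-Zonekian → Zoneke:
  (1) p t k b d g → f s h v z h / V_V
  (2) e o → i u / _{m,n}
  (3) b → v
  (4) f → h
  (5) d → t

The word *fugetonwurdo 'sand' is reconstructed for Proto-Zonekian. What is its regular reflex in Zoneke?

huhesunwurto

Zoneke: *fugetonwurdo
  fugetonwurdo → fuhesonwurdo   [intervocalic lenition]
  fuhesonwurdo → fuhesunwurdo   [pre-nasal raising]
  fuhesunwurdo (rule 3 does not apply)
  fuhesunwurdo → huhesunwurdo   [unconditioned shift]
  huhesunwurdo → huhesunwurto   [unconditioned shift]
  giving Zoneke huhesunwurto.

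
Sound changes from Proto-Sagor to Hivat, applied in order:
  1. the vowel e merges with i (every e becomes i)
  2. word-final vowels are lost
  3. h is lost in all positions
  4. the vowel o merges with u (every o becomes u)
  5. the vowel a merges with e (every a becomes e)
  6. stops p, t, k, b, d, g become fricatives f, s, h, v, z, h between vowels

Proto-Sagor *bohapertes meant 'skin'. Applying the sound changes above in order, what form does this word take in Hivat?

buefirtis

Hivat: *bohapertes
  bohapertes → bohapirtis   [vowel merger]
  bohapirtis (rule 2 does not apply)
  bohapirtis → boapirtis   [h-loss]
  boapirtis → buapirtis   [vowel merger]
  buapirtis → buepirtis   [vowel merger]
  buepirtis → buefirtis   [intervocalic lenition]
  giving Hivat buefirtis.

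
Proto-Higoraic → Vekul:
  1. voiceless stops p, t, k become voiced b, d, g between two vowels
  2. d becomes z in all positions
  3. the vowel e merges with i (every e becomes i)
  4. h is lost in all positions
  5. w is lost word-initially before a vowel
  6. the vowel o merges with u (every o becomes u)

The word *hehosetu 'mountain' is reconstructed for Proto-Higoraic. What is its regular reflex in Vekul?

Vekul: *hehosetu
  hehosetu → hehosedu   [intervocalic voicing]
  hehosedu → hehosezu   [unconditioned shift]
  hehosezu → hihosizu   [vowel merger]
  hihosizu → iosizu   [h-loss]
  iosizu (rule 5 does not apply)
  iosizu → iusizu   [vowel merger]
  giving Vekul iusizu.

iusizu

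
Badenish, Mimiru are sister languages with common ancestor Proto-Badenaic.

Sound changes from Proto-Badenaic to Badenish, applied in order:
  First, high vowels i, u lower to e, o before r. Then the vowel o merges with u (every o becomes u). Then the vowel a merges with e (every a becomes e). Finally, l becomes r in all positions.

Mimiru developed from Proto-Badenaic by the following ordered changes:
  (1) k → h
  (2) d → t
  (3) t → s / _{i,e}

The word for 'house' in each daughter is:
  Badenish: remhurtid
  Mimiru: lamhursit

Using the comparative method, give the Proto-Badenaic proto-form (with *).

*lamhurtid

Position 2: Badenish has e, Mimiru has a. Mimiru preserves a here (none of its changes turn any other segment into a), so the proto-segment is *a.
Position 9: Badenish has d, Mimiru has t. Badenish preserves d here (none of its changes turn any other segment into d), so the proto-segment is *d.
Continuing position by position gives *lamhurtid; check it forward:
Badenish: start from *lamhurtid.
  rule 1 (pre-rhotic lowering): lamhurtid → lamhortid
  rule 2 (vowel merger): lamhortid → lamhurtid
  rule 3 (vowel merger): lamhurtid → lemhurtid
  rule 4 (unconditioned shift): lemhurtid → remhurtid
  ⇒ Badenish remhurtid
Mimiru: *lamhurtid
  lamhurtid (rule 1 does not apply)
  lamhurtid → lamhurtit   [unconditioned shift]
  lamhurtit → lamhursit   [palatalisation]
  giving Mimiru lamhursit.
Only *lamhurtid yields all of Badenish remhurtid, Mimiru lamhursit.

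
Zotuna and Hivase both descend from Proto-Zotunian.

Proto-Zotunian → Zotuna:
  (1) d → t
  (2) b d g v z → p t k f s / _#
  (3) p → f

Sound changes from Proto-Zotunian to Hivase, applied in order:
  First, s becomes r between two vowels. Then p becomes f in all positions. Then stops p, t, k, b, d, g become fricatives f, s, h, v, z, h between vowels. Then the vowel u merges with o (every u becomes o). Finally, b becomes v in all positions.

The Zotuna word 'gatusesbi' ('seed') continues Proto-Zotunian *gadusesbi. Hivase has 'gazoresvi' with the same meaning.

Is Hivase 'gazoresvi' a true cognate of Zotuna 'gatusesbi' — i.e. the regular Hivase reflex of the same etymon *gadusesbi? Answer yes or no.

yes

Derive the expected Hivase reflex of *gadusesbi:
Hivase: start from *gadusesbi.
  rule 1 (rhotacism): gadusesbi → gaduresbi
  rule 2: no change — gaduresbi
  rule 3 (intervocalic lenition): gaduresbi → gazuresbi
  rule 4 (vowel merger): gazuresbi → gazoresbi
  rule 5 (unconditioned shift): gazoresbi → gazoresvi
  ⇒ Hivase gazoresvi
Hivase 'gazoresvi' matches the regular reflex exactly, so the pair is cognate.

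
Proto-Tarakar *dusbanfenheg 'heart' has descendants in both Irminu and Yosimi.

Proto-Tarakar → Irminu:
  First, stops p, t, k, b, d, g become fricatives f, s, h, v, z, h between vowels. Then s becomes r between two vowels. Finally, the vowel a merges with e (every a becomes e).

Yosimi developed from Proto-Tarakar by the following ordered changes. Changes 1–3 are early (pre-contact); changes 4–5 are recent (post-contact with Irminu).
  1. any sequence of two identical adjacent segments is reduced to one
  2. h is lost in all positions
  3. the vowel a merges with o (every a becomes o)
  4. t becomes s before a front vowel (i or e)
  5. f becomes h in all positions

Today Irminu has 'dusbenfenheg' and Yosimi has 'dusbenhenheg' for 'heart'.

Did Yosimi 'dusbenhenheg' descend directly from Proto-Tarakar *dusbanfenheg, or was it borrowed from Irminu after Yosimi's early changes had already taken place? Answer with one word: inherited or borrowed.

If inherited, *dusbanfenheg would pass through all of Yosimi's changes:
Yosimi: *dusbanfenheg
  dusbanfenheg (rule 1 does not apply)
  dusbanfenheg → dusbanfeneg   [h-loss]
  dusbanfeneg → dusbonfeneg   [vowel merger]
  dusbonfeneg (rule 4 does not apply)
  dusbonfeneg → dusbonheneg   [unconditioned shift]
  giving Yosimi dusbonheneg.
If borrowed from Irminu 'dusbenfenheg' after the early changes, it would undergo only the recent ones:
  rule 4 (palatalisation): no change (dusbenfenheg)
  rule 5 (unconditioned shift): dusbenfenheg → dusbenhenheg
  ⇒ as a loan: dusbenhenheg
Yosimi 'dusbenhenheg' matches the loan outcome 'dusbenhenheg', not the inherited 'dusbonheneg' — it skipped the early Yosimi changes, so it was borrowed from Irminu.

borrowed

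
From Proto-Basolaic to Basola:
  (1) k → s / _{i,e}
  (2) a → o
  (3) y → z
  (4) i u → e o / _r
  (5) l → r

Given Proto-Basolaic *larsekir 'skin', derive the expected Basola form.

Basola: *larsekir > larsesir > lorsesir > lorseser > rorseser  (by palatalisation, vowel merger, pre-rhotic lowering, unconditioned shift)

rorseser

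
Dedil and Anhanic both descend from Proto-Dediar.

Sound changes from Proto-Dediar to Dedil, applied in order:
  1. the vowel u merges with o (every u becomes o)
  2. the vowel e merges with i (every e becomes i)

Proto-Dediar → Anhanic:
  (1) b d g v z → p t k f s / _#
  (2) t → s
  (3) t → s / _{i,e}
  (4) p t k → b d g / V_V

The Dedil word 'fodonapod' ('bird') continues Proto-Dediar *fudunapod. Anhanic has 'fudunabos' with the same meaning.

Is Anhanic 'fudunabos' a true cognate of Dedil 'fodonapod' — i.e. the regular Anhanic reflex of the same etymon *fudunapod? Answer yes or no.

Derive the expected Anhanic reflex of *fudunapod:
Anhanic: *fudunapod > fudunapot > fudunapos > fudunabos  (by final devoicing, unconditioned shift, intervocalic voicing)
Anhanic 'fudunabos' matches the regular reflex exactly, so the pair is cognate.

yes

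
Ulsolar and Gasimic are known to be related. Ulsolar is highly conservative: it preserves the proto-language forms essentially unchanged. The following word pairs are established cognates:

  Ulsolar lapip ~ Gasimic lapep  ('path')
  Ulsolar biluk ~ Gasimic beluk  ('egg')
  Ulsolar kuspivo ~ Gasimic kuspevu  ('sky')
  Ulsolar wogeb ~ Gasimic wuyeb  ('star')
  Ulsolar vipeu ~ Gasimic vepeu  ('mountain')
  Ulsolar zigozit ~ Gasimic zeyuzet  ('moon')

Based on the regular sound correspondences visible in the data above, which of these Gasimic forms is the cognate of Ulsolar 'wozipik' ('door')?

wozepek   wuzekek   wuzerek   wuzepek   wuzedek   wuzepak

wuzepek

wogeb ~ wuyeb, zigozit ~ zeyuzet — Ulsolar o corresponds to Gasimic u after a consonant, before a consonant other than r, m, n, p, b, f, v.
lapip ~ lapep, vipeu ~ vepeu — Ulsolar i corresponds to Gasimic e after a consonant, before a labial obstruent.
biluk ~ beluk, zigozit ~ zeyuzet — Ulsolar i corresponds to Gasimic e after a consonant, before a consonant other than r, m, n, p, b, f, v.
Applying these to Ulsolar 'wozipik':
  wozipik → wuzipik   (o→u after a consonant, before a consonant other than r, m, n, p, b, f, v)
  wuzipik → wuzepik   (i→e after a consonant, before a labial obstruent)
  wuzepik → wuzepek   (i→e after a consonant, before a consonant other than r, m, n, p, b, f, v)
So the Gasimic cognate is 'wuzepek'.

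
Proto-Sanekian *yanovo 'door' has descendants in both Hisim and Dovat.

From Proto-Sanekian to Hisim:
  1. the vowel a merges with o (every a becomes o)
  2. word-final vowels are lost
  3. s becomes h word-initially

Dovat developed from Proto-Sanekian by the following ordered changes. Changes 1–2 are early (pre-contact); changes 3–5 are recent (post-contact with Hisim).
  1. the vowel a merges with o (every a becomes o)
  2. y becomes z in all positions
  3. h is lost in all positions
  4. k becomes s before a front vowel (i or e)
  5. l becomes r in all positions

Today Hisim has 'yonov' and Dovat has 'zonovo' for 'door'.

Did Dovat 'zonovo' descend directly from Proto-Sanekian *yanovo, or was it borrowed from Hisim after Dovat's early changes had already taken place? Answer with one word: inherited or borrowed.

inherited

If inherited, *yanovo would pass through all of Dovat's changes:
Dovat: *yanovo > yonovo > zonovo  (by vowel merger, unconditioned shift)
If borrowed from Hisim 'yonov' after the early changes, it would undergo only the recent ones:
  rule 3 (h-loss): no change (yonov)
  rule 4 (palatalisation): no change (yonov)
  rule 5 (unconditioned shift): no change (yonov)
  ⇒ as a loan: yonov
Dovat 'zonovo' matches the inherited outcome exactly, so it is an inherited cognate, not a loan.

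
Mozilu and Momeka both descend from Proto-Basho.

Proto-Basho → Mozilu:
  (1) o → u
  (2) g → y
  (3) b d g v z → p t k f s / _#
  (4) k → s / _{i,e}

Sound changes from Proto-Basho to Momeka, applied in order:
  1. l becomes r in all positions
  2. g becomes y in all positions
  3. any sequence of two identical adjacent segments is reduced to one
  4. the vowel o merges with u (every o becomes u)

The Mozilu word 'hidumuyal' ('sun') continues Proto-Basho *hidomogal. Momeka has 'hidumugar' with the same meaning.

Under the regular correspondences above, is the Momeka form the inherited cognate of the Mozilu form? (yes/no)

no

Derive the expected Momeka reflex of *hidomogal:
Momeka: *hidomogal
  hidomogal → hidomogar   [unconditioned shift]
  hidomogar → hidomoyar   [unconditioned shift]
  hidomoyar (rule 3 does not apply)
  hidomoyar → hidumuyar   [vowel merger]
  giving Momeka hidumuyar.
The regular Momeka reflex would be 'hidumuyar', but the attested form is 'hidumugar'. The correspondence is irregular, so they are not cognates (the Momeka form has a different source).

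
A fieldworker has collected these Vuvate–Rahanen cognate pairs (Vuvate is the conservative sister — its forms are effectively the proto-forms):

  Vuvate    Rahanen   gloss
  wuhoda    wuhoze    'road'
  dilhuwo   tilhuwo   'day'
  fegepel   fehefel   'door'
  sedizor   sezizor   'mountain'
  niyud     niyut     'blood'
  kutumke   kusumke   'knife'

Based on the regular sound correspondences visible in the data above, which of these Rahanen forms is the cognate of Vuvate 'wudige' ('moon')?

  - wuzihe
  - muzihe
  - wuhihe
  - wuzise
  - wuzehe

wuzihe

sedizor ~ sezizor — Vuvate d corresponds to Rahanen z between vowels (before a front vowel).
fegepel ~ fehefel — Vuvate g corresponds to Rahanen h between vowels (before a front vowel).
Applying these to Vuvate 'wudige':
  wudige → wuzige   (d→z between vowels (before a front vowel))
  wuzige → wuzihe   (g→h between vowels (before a front vowel))
So the Rahanen cognate is 'wuzihe'.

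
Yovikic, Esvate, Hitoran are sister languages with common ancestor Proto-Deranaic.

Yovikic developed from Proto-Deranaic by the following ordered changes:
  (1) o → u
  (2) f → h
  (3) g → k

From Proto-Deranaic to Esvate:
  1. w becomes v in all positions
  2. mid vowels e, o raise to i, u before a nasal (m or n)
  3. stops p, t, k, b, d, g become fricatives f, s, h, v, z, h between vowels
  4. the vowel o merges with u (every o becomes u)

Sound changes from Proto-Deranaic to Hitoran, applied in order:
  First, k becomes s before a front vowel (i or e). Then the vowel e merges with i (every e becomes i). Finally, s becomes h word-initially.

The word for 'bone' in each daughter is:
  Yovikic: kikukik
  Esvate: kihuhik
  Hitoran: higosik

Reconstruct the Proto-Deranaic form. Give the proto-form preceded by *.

Position 3: Yovikic has k, Esvate has h, Hitoran has g. Hitoran preserves g here (none of its changes turn any other segment into g), so the proto-segment is *g.
Position 5: Yovikic has k, Esvate has h, Hitoran has s. Taking the neighbouring segments as reconstructed: Yovikic k could go back to *k or *g; Esvate h could go back to *k or *g or *h; Hitoran s could go back to *k or *s — the one source consistent with every daughter is *k.
Continuing position by position gives *kigokik; check it forward:
Yovikic: *kigokik > kigukik > kikukik  (by vowel merger, unconditioned shift)
Esvate: *kigokik > kihohik > kihuhik  (by intervocalic lenition, vowel merger)
Hitoran: *kigokik > sigosik > higosik  (by palatalisation, debuccalisation)
No other proto-form is consistent with every reflex, so the reconstruction is *kigokik.

*kigokik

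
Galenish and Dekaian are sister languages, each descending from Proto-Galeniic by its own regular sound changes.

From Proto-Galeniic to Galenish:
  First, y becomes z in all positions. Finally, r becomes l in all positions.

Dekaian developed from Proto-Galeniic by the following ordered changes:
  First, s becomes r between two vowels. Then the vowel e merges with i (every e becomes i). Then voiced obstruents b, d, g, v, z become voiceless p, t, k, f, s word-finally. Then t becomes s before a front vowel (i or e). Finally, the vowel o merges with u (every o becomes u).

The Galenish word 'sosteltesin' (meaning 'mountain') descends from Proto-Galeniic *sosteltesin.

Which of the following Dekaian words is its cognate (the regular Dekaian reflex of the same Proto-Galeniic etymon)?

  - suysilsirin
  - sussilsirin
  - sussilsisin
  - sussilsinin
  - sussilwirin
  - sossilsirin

Dekaian: *sosteltesin > sostelterin > sostiltirin > sossilsirin > sussilsirin  (by rhotacism, vowel merger, palatalisation, vowel merger)

sussilsirin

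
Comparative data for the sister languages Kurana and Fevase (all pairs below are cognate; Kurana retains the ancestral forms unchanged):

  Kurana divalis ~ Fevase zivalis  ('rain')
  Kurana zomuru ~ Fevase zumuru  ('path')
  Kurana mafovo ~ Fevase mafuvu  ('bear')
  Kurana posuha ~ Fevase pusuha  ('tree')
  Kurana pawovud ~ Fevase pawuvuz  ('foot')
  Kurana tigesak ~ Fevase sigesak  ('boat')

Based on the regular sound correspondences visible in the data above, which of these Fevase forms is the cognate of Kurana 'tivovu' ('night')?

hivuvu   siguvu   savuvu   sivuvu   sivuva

sivuvu

tigesak ~ sigesak — Kurana t corresponds to Fevase s word-initially before a front vowel.
mafovo ~ mafuvu, pawovud ~ pawuvuz — Kurana o corresponds to Fevase u after a consonant, before a labial obstruent.
Applying these to Kurana 'tivovu':
  tivovu → sivovu   (t→s word-initially before a front vowel)
  sivovu → sivuvu   (o→u after a consonant, before a labial obstruent)
So the Fevase cognate is 'sivuvu'.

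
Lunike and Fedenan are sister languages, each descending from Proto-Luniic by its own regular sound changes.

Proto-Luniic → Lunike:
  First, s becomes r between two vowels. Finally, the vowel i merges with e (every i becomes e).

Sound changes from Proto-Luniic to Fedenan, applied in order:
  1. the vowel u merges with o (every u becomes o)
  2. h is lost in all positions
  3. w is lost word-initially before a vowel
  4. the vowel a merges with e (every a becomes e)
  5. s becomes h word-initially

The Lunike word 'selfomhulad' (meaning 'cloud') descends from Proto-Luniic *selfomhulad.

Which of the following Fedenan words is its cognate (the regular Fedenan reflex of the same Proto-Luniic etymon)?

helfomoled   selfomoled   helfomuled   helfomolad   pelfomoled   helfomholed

helfomoled

Fedenan: *selfomhulad > selfomholad > selfomolad > selfomoled > helfomoled  (by vowel merger, h-loss, vowel merger, debuccalisation)
Among the options, 'helfomoled' alone shows every Fedenan change applied in order.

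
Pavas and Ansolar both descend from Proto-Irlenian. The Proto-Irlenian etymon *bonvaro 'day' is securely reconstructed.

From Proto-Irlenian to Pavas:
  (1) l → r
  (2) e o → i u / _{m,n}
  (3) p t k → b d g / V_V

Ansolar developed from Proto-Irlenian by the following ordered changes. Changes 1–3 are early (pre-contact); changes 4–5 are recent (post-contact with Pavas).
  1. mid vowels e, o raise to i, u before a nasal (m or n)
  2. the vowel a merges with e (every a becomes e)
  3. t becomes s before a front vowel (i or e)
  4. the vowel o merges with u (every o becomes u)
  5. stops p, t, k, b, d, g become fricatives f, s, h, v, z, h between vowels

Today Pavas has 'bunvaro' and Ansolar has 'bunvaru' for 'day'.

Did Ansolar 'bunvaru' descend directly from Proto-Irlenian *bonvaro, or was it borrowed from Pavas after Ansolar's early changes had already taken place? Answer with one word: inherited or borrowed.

borrowed

If inherited, *bonvaro would pass through all of Ansolar's changes:
Ansolar: *bonvaro > bunvaro > bunvero > bunveru  (by pre-nasal raising, vowel merger, vowel merger)
If borrowed from Pavas 'bunvaro' after the early changes, it would undergo only the recent ones:
  rule 4 (vowel merger): bunvaro → bunvaru
  rule 5 (intervocalic lenition): no change (bunvaru)
  ⇒ as a loan: bunvaru
Ansolar 'bunvaru' matches the loan outcome 'bunvaru', not the inherited 'bunveru' — it skipped the early Ansolar changes, so it was borrowed from Pavas.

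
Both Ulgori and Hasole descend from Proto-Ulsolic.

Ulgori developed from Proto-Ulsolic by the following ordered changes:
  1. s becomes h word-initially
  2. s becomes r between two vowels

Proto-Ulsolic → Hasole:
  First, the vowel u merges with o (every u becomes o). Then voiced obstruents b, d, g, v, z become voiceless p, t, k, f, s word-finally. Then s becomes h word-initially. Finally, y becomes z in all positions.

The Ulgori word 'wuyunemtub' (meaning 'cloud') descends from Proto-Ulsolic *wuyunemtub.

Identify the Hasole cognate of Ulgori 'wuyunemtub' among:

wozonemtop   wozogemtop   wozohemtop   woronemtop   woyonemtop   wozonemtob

wozonemtop

Hasole: *wuyunemtub > woyonemtob > woyonemtop > wozonemtop  (by vowel merger, final devoicing, unconditioned shift)
Among the options, 'wozonemtop' alone shows every Hasole change applied in order.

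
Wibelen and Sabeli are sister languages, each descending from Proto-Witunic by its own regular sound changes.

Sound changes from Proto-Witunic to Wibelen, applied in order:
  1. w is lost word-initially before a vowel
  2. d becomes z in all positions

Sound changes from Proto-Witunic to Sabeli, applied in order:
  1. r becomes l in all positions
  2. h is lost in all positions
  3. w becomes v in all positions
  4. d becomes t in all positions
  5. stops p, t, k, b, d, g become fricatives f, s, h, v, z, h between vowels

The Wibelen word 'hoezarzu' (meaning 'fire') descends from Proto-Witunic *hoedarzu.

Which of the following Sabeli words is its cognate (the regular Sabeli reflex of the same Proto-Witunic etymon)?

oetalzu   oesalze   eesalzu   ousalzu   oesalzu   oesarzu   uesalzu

Sabeli: *hoedarzu > hoedalzu > oedalzu > oetalzu > oesalzu  (by unconditioned shift, h-loss, unconditioned shift, intervocalic lenition)
The other candidates each miss or misapply at least one Sabeli change.

oesalzu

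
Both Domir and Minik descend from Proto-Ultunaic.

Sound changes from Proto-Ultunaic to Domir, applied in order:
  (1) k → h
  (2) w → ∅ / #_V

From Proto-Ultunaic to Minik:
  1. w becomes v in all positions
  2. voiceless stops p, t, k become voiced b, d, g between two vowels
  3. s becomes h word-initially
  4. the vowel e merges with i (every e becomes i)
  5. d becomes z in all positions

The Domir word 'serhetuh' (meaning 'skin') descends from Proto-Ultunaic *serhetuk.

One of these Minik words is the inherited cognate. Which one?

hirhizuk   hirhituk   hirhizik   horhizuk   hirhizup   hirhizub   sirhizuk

Minik: *serhetuk
  serhetuk (rule 1 does not apply)
  serhetuk → serheduk   [intervocalic voicing]
  serheduk → herheduk   [debuccalisation]
  herheduk → hirhiduk   [vowel merger]
  hirhiduk → hirhizuk   [unconditioned shift]
  giving Minik hirhizuk.
Among the options, 'hirhizuk' alone shows every Minik change applied in order.

hirhizuk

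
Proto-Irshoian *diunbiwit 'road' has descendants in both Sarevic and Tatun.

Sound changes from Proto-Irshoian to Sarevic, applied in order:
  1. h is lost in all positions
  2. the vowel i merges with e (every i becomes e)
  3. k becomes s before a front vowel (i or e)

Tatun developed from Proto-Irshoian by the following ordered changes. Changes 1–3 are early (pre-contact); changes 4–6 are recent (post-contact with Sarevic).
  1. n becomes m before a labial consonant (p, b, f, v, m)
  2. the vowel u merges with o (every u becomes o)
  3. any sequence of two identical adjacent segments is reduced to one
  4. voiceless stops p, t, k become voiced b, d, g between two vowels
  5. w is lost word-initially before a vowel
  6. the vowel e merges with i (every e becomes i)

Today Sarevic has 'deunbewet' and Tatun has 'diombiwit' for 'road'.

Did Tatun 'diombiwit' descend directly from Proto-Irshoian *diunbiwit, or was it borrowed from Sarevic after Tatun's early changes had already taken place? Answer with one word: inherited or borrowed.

inherited

If inherited, *diunbiwit would pass through all of Tatun's changes:
Tatun: *diunbiwit
  diunbiwit → diumbiwit   [nasal place assimilation]
  diumbiwit → diombiwit   [vowel merger]
  diombiwit (rule 3 does not apply)
  diombiwit (rule 4 does not apply)
  diombiwit (rule 5 does not apply)
  diombiwit (rule 6 does not apply)
  giving Tatun diombiwit.
If borrowed from Sarevic 'deunbewet' after the early changes, it would undergo only the recent ones:
  rule 4 (intervocalic voicing): no change (deunbewet)
  rule 5 (glide loss): no change (deunbewet)
  rule 6 (vowel merger): deunbewet → diunbiwit
  ⇒ as a loan: diunbiwit
Tatun 'diombiwit' matches the inherited outcome exactly, so it is an inherited cognate, not a loan.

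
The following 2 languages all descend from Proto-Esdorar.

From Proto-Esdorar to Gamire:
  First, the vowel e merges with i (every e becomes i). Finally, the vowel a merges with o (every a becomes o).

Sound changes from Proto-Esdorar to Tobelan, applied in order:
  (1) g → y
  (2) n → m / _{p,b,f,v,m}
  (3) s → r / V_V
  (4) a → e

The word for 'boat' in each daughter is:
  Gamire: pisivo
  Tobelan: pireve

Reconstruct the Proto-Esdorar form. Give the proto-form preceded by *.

*piseva

Position 6: Gamire has o, Tobelan has e. Taking the neighbouring segments as reconstructed: Gamire o could go back to *a or *o; Tobelan e could go back to *a or *e — the one source consistent with every daughter is *a.
Position 4: Gamire has i, Tobelan has e. Taking the neighbouring segments as reconstructed: Gamire i could go back to *e or *i; Tobelan e could go back to *a or *e — the one source consistent with every daughter is *e.
Position 3: Gamire has s, Tobelan has r. Gamire preserves s here (none of its changes turn any other segment into s), so the proto-segment is *s.
This points to *piseva. Verify forward in each daughter:
Gamire: *piseva > pisiva > pisivo  (by vowel merger, vowel merger)
Tobelan: *piseva > pireva > pireve  (by rhotacism, vowel merger)
Only *piseva yields all of Gamire pisivo, Tobelan pireve.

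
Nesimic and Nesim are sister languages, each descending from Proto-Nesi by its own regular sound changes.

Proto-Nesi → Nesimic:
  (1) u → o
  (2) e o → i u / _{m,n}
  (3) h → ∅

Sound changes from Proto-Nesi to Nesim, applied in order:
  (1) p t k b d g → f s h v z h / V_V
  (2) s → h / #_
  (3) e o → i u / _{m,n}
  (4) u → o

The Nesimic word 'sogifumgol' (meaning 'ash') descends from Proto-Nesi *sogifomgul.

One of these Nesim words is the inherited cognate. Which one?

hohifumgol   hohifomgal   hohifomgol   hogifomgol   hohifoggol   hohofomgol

hohifomgol

Nesim: *sogifomgul
  sogifomgul → sohifomgul   [intervocalic lenition]
  sohifomgul → hohifomgul   [debuccalisation]
  hohifomgul → hohifumgul   [pre-nasal raising]
  hohifumgul → hohifomgol   [vowel merger]
  giving Nesim hohifomgol.
Among the options, 'hohifomgol' alone shows every Nesim change applied in order.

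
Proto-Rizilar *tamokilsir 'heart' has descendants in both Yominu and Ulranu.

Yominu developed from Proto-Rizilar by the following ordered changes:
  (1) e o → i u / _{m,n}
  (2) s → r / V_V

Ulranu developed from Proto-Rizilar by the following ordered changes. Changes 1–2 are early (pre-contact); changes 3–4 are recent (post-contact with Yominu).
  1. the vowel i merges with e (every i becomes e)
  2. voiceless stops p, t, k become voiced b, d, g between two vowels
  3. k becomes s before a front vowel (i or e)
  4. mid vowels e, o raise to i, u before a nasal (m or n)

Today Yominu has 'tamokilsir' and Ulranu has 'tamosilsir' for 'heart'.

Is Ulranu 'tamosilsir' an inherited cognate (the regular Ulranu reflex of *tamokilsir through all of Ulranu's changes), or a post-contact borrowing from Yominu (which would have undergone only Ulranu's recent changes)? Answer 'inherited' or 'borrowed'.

borrowed

If inherited, *tamokilsir would pass through all of Ulranu's changes:
Ulranu: *tamokilsir > tamokelser > tamogelser  (by vowel merger, intervocalic voicing)
If borrowed from Yominu 'tamokilsir' after the early changes, it would undergo only the recent ones:
  rule 3 (palatalisation): tamokilsir → tamosilsir
  rule 4 (pre-nasal raising): no change (tamosilsir)
  ⇒ as a loan: tamosilsir
Ulranu 'tamosilsir' matches the loan outcome 'tamosilsir', not the inherited 'tamogelser' — it skipped the early Ulranu changes, so it was borrowed from Yominu.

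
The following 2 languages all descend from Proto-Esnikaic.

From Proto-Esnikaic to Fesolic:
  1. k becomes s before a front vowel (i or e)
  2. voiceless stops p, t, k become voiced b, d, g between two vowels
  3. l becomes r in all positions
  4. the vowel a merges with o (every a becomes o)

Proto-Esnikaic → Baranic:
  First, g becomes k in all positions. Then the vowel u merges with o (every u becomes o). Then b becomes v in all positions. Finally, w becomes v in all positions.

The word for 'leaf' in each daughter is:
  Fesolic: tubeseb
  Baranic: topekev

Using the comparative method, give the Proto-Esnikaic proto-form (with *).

*tupekeb

Position 7: Fesolic has b, Baranic has v. Taking the neighbouring segments as reconstructed: Fesolic b can only go back to *b; Baranic v could go back to *b or *v or *w — the one source consistent with every daughter is *b.
Position 5: Fesolic has s, Baranic has k. Taking the neighbouring segments as reconstructed: Fesolic s could go back to *k or *s; Baranic k could go back to *k or *g — the one source consistent with every daughter is *k.
Position 2: Fesolic has u, Baranic has o. Fesolic preserves u here (none of its changes turn any other segment into u), so the proto-segment is *u.
Continuing position by position gives *tupekeb; check it forward:
Fesolic: *tupekeb > tupeseb > tubeseb  (by palatalisation, intervocalic voicing)
Baranic: start from *tupekeb.
  rule 1: no change — tupekeb
  rule 2 (vowel merger): tupekeb → topekeb
  rule 3 (unconditioned shift): topekeb → topekev
  rule 4: no change — topekev
  ⇒ Baranic topekev
No other proto-form is consistent with every reflex, so the reconstruction is *tupekeb.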